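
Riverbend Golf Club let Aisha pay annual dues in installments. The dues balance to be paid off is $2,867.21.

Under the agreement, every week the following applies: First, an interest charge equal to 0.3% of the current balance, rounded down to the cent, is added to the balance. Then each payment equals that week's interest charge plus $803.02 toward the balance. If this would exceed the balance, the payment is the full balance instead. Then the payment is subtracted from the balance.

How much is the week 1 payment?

Week 1: $2,867.21 +$8.60 interest = $2,875.81; pay $811.62 → $2,064.19

$811.62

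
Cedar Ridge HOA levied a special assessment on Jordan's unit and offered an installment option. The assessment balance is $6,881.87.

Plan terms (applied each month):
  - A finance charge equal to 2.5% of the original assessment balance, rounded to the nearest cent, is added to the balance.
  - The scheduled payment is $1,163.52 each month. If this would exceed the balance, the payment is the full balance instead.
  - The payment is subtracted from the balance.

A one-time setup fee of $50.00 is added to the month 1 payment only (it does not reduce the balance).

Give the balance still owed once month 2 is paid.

Month 1: opening $6,881.87; interest $172.05 → $7,053.92; payment $1,163.52 (+ $50.00 fee); balance $5,890.40
Month 2: opening $5,890.40; interest $172.05 → $6,062.45; payment $1,163.52; balance $4,898.93

$4,898.93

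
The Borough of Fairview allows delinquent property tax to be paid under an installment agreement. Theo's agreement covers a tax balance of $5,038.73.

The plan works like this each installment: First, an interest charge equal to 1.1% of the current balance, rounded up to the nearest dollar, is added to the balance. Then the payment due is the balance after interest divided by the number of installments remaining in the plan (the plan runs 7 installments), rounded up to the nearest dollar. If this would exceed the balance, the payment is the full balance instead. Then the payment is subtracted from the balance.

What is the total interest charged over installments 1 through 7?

Installment 1: $5,038.73 +$56.00 interest = $5,094.73; pay $728.00 → $4,366.73
Installment 2: $4,366.73 +$49.00 interest = $4,415.73; pay $736.00 → $3,679.73
Installment 3: $3,679.73 +$41.00 interest = $3,720.73; pay $745.00 → $2,975.73
Installment 4: $2,975.73 +$33.00 interest = $3,008.73; pay $753.00 → $2,255.73
Installment 5: $2,255.73 +$25.00 interest = $2,280.73; pay $761.00 → $1,519.73
Installment 6: $1,519.73 +$17.00 interest = $1,536.73; pay $769.00 → $767.73
Installment 7: $767.73 +$9.00 interest = $776.73; pay $776.73 → $0.00
Total interest: $56.00 + $49.00 + $41.00 + $33.00 + $25.00 + $17.00 + $9.00 = $230.00

$230.00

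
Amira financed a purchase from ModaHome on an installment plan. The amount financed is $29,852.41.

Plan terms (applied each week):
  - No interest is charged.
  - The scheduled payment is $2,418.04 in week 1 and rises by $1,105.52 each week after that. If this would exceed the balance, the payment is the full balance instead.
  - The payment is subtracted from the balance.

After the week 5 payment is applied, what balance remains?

$6,707.01

Week 1: opening $29,852.41; payment $2,418.04; balance $27,434.37
Week 2: opening $27,434.37; payment $3,523.56; balance $23,910.81
Week 3: opening $23,910.81; payment $4,629.08; balance $19,281.73
Week 4: opening $19,281.73; payment $5,734.60; balance $13,547.13
Week 5: opening $13,547.13; payment $6,840.12; balance $6,707.01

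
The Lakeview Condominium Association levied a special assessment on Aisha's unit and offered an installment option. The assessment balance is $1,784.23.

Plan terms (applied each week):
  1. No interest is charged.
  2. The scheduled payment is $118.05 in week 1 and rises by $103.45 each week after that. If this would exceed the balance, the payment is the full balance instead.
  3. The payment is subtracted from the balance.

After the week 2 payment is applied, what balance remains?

$1,444.68

# | Opening | Payment | End bal
1 | $1,784.23 | $118.05 | $1,666.18
2 | $1,666.18 | $221.50 | $1,444.68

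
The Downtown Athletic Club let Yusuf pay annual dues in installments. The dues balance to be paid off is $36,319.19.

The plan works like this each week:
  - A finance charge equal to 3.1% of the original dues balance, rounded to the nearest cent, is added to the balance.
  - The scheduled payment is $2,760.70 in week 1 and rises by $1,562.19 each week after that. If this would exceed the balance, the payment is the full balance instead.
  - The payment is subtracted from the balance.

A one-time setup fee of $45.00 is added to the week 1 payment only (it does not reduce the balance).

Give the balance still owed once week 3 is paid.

$26,728.19

# | Opening | Interest | Payment | Fee | End bal
1 | $36,319.19 | $1,125.89 | $2,760.70 | $45.00 | $34,684.38
2 | $34,684.38 | $1,125.89 | $4,322.89 | — | $31,487.38
3 | $31,487.38 | $1,125.89 | $5,885.08 | — | $26,728.19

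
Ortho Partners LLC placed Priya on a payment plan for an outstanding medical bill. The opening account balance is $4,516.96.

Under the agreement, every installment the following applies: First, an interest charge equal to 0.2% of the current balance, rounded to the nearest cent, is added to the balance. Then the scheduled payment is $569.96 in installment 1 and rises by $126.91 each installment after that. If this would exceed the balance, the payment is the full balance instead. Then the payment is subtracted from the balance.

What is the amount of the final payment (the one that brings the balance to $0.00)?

$430.30

Installment 1: opening $4,516.96; interest $9.03 → $4,525.99; payment $569.96; balance $3,956.03
Installment 2: opening $3,956.03; interest $7.91 → $3,963.94; payment $696.87; balance $3,267.07
Installment 3: opening $3,267.07; interest $6.53 → $3,273.60; payment $823.78; balance $2,449.82
Installment 4: opening $2,449.82; interest $4.90 → $2,454.72; payment $950.69; balance $1,504.03
Installment 5: opening $1,504.03; interest $3.01 → $1,507.04; payment $1,077.60; balance $429.44
Installment 6: opening $429.44; interest $0.86 → $430.30; payment $430.30; balance $0.00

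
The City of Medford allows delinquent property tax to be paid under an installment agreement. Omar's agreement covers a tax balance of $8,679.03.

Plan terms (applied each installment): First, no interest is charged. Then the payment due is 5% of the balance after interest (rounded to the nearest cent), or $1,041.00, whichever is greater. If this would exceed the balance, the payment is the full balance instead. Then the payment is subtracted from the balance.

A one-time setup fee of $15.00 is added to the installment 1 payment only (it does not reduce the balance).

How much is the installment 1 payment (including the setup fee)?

$1,056.00

Installment 1: $8,679.03 − $1,041.00 (+ $15.00 fee) → $7,638.03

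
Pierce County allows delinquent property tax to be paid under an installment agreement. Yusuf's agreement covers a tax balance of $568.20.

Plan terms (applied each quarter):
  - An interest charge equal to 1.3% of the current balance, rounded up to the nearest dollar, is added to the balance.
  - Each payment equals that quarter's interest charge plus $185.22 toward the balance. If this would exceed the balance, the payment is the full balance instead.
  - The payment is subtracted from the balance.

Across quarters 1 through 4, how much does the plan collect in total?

Quarter 1: opening $568.20; interest $8.00 → $576.20; payment $193.22; balance $382.98
Quarter 2: opening $382.98; interest $5.00 → $387.98; payment $190.22; balance $197.76
Quarter 3: opening $197.76; interest $3.00 → $200.76; payment $188.22; balance $12.54
Quarter 4: opening $12.54; interest $1.00 → $13.54; payment $13.54; balance $0.00
Total paid: $585.20

$585.20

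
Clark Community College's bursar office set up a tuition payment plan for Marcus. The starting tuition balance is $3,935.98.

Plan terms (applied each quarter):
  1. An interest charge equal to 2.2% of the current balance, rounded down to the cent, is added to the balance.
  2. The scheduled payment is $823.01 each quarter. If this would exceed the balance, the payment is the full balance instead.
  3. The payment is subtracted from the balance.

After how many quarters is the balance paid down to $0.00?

6

# | Opening | Interest | Payment | End bal
1 | $3,935.98 | $86.59 | $823.01 | $3,199.56
2 | $3,199.56 | $70.39 | $823.01 | $2,446.94
3 | $2,446.94 | $53.83 | $823.01 | $1,677.76
4 | $1,677.76 | $36.91 | $823.01 | $891.66
5 | $891.66 | $19.61 | $823.01 | $88.26
6 | $88.26 | $1.94 | $90.20 | $0.00
Balance reaches $0.00 in quarter 6.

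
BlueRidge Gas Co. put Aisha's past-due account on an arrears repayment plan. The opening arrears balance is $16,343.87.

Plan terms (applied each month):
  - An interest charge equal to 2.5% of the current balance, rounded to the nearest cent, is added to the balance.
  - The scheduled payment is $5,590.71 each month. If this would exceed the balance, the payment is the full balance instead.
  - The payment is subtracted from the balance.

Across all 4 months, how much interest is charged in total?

Month 1: $16,343.87 +$408.60 interest = $16,752.47; pay $5,590.71 → $11,161.76
Month 2: $11,161.76 +$279.04 interest = $11,440.80; pay $5,590.71 → $5,850.09
Month 3: $5,850.09 +$146.25 interest = $5,996.34; pay $5,590.71 → $405.63
Month 4: $405.63 +$10.14 interest = $415.77; pay $415.77 → $0.00
Total interest: $408.60 + $279.04 + $146.25 + $10.14 = $844.03

$844.03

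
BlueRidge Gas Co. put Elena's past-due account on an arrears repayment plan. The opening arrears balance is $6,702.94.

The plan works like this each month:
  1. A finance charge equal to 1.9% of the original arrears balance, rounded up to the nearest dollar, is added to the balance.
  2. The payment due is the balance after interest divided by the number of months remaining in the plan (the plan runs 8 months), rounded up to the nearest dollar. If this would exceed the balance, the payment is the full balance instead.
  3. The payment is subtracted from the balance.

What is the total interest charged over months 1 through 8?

$1,024.00

Month 1: $6,702.94 +$128.00 interest = $6,830.94; pay $854.00 → $5,976.94
Month 2: $5,976.94 +$128.00 interest = $6,104.94; pay $873.00 → $5,231.94
Month 3: $5,231.94 +$128.00 interest = $5,359.94; pay $894.00 → $4,465.94
Month 4: $4,465.94 +$128.00 interest = $4,593.94; pay $919.00 → $3,674.94
Month 5: $3,674.94 +$128.00 interest = $3,802.94; pay $951.00 → $2,851.94
Month 6: $2,851.94 +$128.00 interest = $2,979.94; pay $994.00 → $1,985.94
Month 7: $1,985.94 +$128.00 interest = $2,113.94; pay $1,057.00 → $1,056.94
Month 8: $1,056.94 +$128.00 interest = $1,184.94; pay $1,184.94 → $0.00
Total interest: $128.00 + $128.00 + $128.00 + $128.00 + $128.00 + $128.00 + $128.00 + $128.00 = $1,024.00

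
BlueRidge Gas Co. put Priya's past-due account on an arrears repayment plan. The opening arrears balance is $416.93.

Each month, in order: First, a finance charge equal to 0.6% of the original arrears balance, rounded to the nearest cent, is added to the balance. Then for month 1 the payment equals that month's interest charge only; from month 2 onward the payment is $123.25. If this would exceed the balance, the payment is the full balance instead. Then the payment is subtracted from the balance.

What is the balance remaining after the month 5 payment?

Month 1: opening $416.93; interest $2.50 → $419.43; payment $2.50; balance $416.93
Month 2: opening $416.93; interest $2.50 → $419.43; payment $123.25; balance $296.18
Month 3: opening $296.18; interest $2.50 → $298.68; payment $123.25; balance $175.43
Month 4: opening $175.43; interest $2.50 → $177.93; payment $123.25; balance $54.68
Month 5: opening $54.68; interest $2.50 → $57.18; payment $57.18; balance $0.00

$0.00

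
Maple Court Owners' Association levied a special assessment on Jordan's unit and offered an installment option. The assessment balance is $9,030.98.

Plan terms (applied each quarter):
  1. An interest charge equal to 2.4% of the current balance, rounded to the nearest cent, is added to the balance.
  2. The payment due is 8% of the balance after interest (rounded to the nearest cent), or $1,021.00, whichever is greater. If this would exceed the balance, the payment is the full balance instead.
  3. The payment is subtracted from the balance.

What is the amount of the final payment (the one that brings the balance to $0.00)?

Quarter 1: opening $9,030.98; interest $216.74 → $9,247.72; payment $1,021.00; balance $8,226.72
Quarter 2: opening $8,226.72; interest $197.44 → $8,424.16; payment $1,021.00; balance $7,403.16
Quarter 3: opening $7,403.16; interest $177.68 → $7,580.84; payment $1,021.00; balance $6,559.84
Quarter 4: opening $6,559.84; interest $157.44 → $6,717.28; payment $1,021.00; balance $5,696.28
Quarter 5: opening $5,696.28; interest $136.71 → $5,832.99; payment $1,021.00; balance $4,811.99
Quarter 6: opening $4,811.99; interest $115.49 → $4,927.48; payment $1,021.00; balance $3,906.48
Quarter 7: opening $3,906.48; interest $93.76 → $4,000.24; payment $1,021.00; balance $2,979.24
Quarter 8: opening $2,979.24; interest $71.50 → $3,050.74; payment $1,021.00; balance $2,029.74
Quarter 9: opening $2,029.74; interest $48.71 → $2,078.45; payment $1,021.00; balance $1,057.45
Quarter 10: opening $1,057.45; interest $25.38 → $1,082.83; payment $1,021.00; balance $61.83
Quarter 11: opening $61.83; interest $1.48 → $63.31; payment $63.31; balance $0.00

$63.31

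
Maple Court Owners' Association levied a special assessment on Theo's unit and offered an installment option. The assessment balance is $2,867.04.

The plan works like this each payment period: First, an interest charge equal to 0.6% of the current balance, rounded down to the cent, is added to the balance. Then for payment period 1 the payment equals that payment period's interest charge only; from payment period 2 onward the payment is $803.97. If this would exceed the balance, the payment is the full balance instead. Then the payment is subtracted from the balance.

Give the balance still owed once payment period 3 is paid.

# | Opening | Interest | Payment | End bal
1 | $2,867.04 | $17.20 | $17.20 | $2,867.04
2 | $2,867.04 | $17.20 | $803.97 | $2,080.27
3 | $2,080.27 | $12.48 | $803.97 | $1,288.78

$1,288.78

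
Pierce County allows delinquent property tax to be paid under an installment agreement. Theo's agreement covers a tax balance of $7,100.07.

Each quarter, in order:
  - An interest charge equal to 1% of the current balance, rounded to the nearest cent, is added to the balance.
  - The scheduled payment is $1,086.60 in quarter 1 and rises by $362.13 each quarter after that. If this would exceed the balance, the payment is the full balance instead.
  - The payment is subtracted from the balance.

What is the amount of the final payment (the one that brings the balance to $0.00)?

$796.92

Quarter 1: $7,100.07 +$71.00 interest = $7,171.07; pay $1,086.60 → $6,084.47
Quarter 2: $6,084.47 +$60.84 interest = $6,145.31; pay $1,448.73 → $4,696.58
Quarter 3: $4,696.58 +$46.97 interest = $4,743.55; pay $1,810.86 → $2,932.69
Quarter 4: $2,932.69 +$29.33 interest = $2,962.02; pay $2,172.99 → $789.03
Quarter 5: $789.03 +$7.89 interest = $796.92; pay $796.92 → $0.00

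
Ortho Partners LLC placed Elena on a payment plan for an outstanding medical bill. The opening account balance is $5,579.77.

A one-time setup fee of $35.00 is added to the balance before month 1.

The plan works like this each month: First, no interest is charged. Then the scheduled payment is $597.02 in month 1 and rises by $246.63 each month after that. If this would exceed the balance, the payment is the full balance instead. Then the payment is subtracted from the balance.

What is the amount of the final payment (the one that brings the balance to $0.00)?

Month 1: opening $5,614.77; payment $597.02; balance $5,017.75
Month 2: opening $5,017.75; payment $843.65; balance $4,174.10
Month 3: opening $4,174.10; payment $1,090.28; balance $3,083.82
Month 4: opening $3,083.82; payment $1,336.91; balance $1,746.91
Month 5: opening $1,746.91; payment $1,583.54; balance $163.37
Month 6: opening $163.37; payment $163.37; balance $0.00

$163.37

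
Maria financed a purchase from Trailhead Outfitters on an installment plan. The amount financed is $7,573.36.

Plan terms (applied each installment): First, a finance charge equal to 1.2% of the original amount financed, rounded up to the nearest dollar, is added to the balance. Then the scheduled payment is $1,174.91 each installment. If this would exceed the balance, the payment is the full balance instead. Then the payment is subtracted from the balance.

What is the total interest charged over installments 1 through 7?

Installment 1: opening $7,573.36; interest $91.00 → $7,664.36; payment $1,174.91; balance $6,489.45
Installment 2: opening $6,489.45; interest $91.00 → $6,580.45; payment $1,174.91; balance $5,405.54
Installment 3: opening $5,405.54; interest $91.00 → $5,496.54; payment $1,174.91; balance $4,321.63
Installment 4: opening $4,321.63; interest $91.00 → $4,412.63; payment $1,174.91; balance $3,237.72
Installment 5: opening $3,237.72; interest $91.00 → $3,328.72; payment $1,174.91; balance $2,153.81
Installment 6: opening $2,153.81; interest $91.00 → $2,244.81; payment $1,174.91; balance $1,069.90
Installment 7: opening $1,069.90; interest $91.00 → $1,160.90; payment $1,160.90; balance $0.00
Total interest: $91.00 + $91.00 + $91.00 + $91.00 + $91.00 + $91.00 + $91.00 = $637.00

$637.00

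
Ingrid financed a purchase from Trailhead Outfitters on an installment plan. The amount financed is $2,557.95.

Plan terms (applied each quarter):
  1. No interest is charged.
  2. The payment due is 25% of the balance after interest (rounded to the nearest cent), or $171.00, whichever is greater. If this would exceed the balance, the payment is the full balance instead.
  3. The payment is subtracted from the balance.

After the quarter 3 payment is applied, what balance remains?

$1,079.13

Quarter 1: opening $2,557.95; payment $639.49; balance $1,918.46
Quarter 2: opening $1,918.46; payment $479.62; balance $1,438.84
Quarter 3: opening $1,438.84; payment $359.71; balance $1,079.13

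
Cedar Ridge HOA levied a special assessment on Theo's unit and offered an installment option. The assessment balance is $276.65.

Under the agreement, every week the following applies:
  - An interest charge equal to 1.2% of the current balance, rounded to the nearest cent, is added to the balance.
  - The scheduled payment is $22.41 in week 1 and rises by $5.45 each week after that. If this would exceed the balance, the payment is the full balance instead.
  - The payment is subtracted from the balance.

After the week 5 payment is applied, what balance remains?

$123.72

# | Opening | Interest | Payment | End bal
1 | $276.65 | $3.32 | $22.41 | $257.56
2 | $257.56 | $3.09 | $27.86 | $232.79
3 | $232.79 | $2.79 | $33.31 | $202.27
4 | $202.27 | $2.43 | $38.76 | $165.94
5 | $165.94 | $1.99 | $44.21 | $123.72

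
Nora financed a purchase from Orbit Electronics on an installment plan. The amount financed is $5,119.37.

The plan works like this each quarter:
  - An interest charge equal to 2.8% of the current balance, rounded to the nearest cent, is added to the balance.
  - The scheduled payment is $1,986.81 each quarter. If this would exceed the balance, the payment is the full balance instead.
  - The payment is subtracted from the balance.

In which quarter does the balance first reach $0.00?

Quarter 1: opening $5,119.37; interest $143.34 → $5,262.71; payment $1,986.81; balance $3,275.90
Quarter 2: opening $3,275.90; interest $91.73 → $3,367.63; payment $1,986.81; balance $1,380.82
Quarter 3: opening $1,380.82; interest $38.66 → $1,419.48; payment $1,419.48; balance $0.00
Balance reaches $0.00 in quarter 3.

3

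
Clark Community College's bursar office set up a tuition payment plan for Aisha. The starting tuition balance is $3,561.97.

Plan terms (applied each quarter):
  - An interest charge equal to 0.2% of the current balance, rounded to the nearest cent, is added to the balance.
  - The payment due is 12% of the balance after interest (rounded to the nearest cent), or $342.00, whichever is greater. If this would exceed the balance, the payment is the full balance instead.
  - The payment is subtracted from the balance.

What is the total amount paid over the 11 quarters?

Quarter 1: $3,561.97 +$7.12 interest = $3,569.09; pay $428.29 → $3,140.80
Quarter 2: $3,140.80 +$6.28 interest = $3,147.08; pay $377.65 → $2,769.43
Quarter 3: $2,769.43 +$5.54 interest = $2,774.97; pay $342.00 → $2,432.97
Quarter 4: $2,432.97 +$4.87 interest = $2,437.84; pay $342.00 → $2,095.84
Quarter 5: $2,095.84 +$4.19 interest = $2,100.03; pay $342.00 → $1,758.03
Quarter 6: $1,758.03 +$3.52 interest = $1,761.55; pay $342.00 → $1,419.55
Quarter 7: $1,419.55 +$2.84 interest = $1,422.39; pay $342.00 → $1,080.39
Quarter 8: $1,080.39 +$2.16 interest = $1,082.55; pay $342.00 → $740.55
Quarter 9: $740.55 +$1.48 interest = $742.03; pay $342.00 → $400.03
Quarter 10: $400.03 +$0.80 interest = $400.83; pay $342.00 → $58.83
Quarter 11: $58.83 +$0.12 interest = $58.95; pay $58.95 → $0.00
Total paid: $3,600.89

$3,600.89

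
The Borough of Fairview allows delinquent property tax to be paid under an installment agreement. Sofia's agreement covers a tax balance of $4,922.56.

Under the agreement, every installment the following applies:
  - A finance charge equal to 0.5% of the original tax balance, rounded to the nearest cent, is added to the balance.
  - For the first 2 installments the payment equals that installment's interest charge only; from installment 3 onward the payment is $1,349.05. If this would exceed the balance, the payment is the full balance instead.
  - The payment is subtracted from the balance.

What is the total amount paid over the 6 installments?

# | Opening | Interest | Payment | End bal
1 | $4,922.56 | $24.61 | $24.61 | $4,922.56
2 | $4,922.56 | $24.61 | $24.61 | $4,922.56
3 | $4,922.56 | $24.61 | $1,349.05 | $3,598.12
4 | $3,598.12 | $24.61 | $1,349.05 | $2,273.68
5 | $2,273.68 | $24.61 | $1,349.05 | $949.24
6 | $949.24 | $24.61 | $973.85 | $0.00
Total paid: $5,070.22

$5,070.22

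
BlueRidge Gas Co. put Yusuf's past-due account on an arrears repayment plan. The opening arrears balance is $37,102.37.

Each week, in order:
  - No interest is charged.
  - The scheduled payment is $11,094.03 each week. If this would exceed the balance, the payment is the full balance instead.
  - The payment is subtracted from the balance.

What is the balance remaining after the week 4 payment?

$0.00

Week 1: $37,102.37 − $11,094.03 → $26,008.34
Week 2: $26,008.34 − $11,094.03 → $14,914.31
Week 3: $14,914.31 − $11,094.03 → $3,820.28
Week 4: $3,820.28 − $3,820.28 → $0.00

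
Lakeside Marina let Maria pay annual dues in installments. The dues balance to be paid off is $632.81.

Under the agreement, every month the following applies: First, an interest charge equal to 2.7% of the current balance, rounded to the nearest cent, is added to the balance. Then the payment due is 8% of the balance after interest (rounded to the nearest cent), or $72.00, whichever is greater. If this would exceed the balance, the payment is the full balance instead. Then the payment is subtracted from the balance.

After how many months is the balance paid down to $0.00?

11

Month 1: $632.81 +$17.09 interest = $649.90; pay $72.00 → $577.90
Month 2: $577.90 +$15.60 interest = $593.50; pay $72.00 → $521.50
Month 3: $521.50 +$14.08 interest = $535.58; pay $72.00 → $463.58
Month 4: $463.58 +$12.52 interest = $476.10; pay $72.00 → $404.10
Month 5: $404.10 +$10.91 interest = $415.01; pay $72.00 → $343.01
Month 6: $343.01 +$9.26 interest = $352.27; pay $72.00 → $280.27
Month 7: $280.27 +$7.57 interest = $287.84; pay $72.00 → $215.84
Month 8: $215.84 +$5.83 interest = $221.67; pay $72.00 → $149.67
Month 9: $149.67 +$4.04 interest = $153.71; pay $72.00 → $81.71
Month 10: $81.71 +$2.21 interest = $83.92; pay $72.00 → $11.92
Month 11: $11.92 +$0.32 interest = $12.24; pay $12.24 → $0.00
Balance reaches $0.00 in month 11.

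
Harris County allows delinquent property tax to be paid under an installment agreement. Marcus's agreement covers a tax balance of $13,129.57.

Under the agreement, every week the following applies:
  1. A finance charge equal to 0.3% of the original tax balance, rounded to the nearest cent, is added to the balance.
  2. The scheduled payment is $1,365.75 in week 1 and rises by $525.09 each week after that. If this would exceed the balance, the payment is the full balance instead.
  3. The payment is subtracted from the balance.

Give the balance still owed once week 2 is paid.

$9,951.76

Week 1: $13,129.57 +$39.39 interest = $13,168.96; pay $1,365.75 → $11,803.21
Week 2: $11,803.21 +$39.39 interest = $11,842.60; pay $1,890.84 → $9,951.76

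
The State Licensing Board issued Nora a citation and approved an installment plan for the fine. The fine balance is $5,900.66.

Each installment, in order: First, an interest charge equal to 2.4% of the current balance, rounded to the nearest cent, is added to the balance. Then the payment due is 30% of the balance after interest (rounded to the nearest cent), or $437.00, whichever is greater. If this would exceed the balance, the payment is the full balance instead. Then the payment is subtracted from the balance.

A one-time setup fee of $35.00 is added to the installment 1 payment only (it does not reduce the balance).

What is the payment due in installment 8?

Installment 1: $5,900.66 +$141.62 interest = $6,042.28; pay $1,812.68 (+ $35.00 fee) → $4,229.60
Installment 2: $4,229.60 +$101.51 interest = $4,331.11; pay $1,299.33 → $3,031.78
Installment 3: $3,031.78 +$72.76 interest = $3,104.54; pay $931.36 → $2,173.18
Installment 4: $2,173.18 +$52.16 interest = $2,225.34; pay $667.60 → $1,557.74
Installment 5: $1,557.74 +$37.39 interest = $1,595.13; pay $478.54 → $1,116.59
Installment 6: $1,116.59 +$26.80 interest = $1,143.39; pay $437.00 → $706.39
Installment 7: $706.39 +$16.95 interest = $723.34; pay $437.00 → $286.34
Installment 8: $286.34 +$6.87 interest = $293.21; pay $293.21 → $0.00

$293.21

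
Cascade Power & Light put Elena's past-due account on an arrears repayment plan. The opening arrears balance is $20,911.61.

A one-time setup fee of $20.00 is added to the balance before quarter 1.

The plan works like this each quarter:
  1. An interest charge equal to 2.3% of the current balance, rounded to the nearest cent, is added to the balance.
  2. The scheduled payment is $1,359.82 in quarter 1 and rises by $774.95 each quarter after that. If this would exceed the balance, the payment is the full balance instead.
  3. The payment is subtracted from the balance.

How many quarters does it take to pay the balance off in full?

7

# | Opening | Interest | Payment | End bal
1 | $20,931.61 | $481.43 | $1,359.82 | $20,053.22
2 | $20,053.22 | $461.22 | $2,134.77 | $18,379.67
3 | $18,379.67 | $422.73 | $2,909.72 | $15,892.68
4 | $15,892.68 | $365.53 | $3,684.67 | $12,573.54
5 | $12,573.54 | $289.19 | $4,459.62 | $8,403.11
6 | $8,403.11 | $193.27 | $5,234.57 | $3,361.81
7 | $3,361.81 | $77.32 | $3,439.13 | $0.00
Balance reaches $0.00 in quarter 7.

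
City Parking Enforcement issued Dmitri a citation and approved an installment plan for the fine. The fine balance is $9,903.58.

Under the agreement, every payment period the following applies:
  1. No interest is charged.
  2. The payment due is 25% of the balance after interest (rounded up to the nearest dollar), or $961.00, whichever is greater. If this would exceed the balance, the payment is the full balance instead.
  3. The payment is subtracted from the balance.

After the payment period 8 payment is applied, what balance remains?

$0.00

Payment period 1: $9,903.58 − $2,476.00 → $7,427.58
Payment period 2: $7,427.58 − $1,857.00 → $5,570.58
Payment period 3: $5,570.58 − $1,393.00 → $4,177.58
Payment period 4: $4,177.58 − $1,045.00 → $3,132.58
Payment period 5: $3,132.58 − $961.00 → $2,171.58
Payment period 6: $2,171.58 − $961.00 → $1,210.58
Payment period 7: $1,210.58 − $961.00 → $249.58
Payment period 8: $249.58 − $249.58 → $0.00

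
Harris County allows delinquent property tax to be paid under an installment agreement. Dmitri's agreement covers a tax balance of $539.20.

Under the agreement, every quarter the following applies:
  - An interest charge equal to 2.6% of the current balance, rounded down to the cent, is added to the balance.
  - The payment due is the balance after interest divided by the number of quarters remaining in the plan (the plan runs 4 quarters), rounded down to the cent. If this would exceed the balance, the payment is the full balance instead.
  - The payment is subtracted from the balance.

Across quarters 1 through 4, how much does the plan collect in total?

Quarter 1: opening $539.20; interest $14.01 → $553.21; payment $138.30; balance $414.91
Quarter 2: opening $414.91; interest $10.78 → $425.69; payment $141.89; balance $283.80
Quarter 3: opening $283.80; interest $7.37 → $291.17; payment $145.58; balance $145.59
Quarter 4: opening $145.59; interest $3.78 → $149.37; payment $149.37; balance $0.00
Total paid: $575.14

$575.14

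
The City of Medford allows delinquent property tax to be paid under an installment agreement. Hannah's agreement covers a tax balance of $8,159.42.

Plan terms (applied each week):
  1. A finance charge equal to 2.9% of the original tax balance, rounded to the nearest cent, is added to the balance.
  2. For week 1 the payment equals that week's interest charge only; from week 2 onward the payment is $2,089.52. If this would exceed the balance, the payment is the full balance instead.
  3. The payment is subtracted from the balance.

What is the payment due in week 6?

$984.44

Week 1: $8,159.42 +$236.62 interest = $8,396.04; pay $236.62 → $8,159.42
Week 2: $8,159.42 +$236.62 interest = $8,396.04; pay $2,089.52 → $6,306.52
Week 3: $6,306.52 +$236.62 interest = $6,543.14; pay $2,089.52 → $4,453.62
Week 4: $4,453.62 +$236.62 interest = $4,690.24; pay $2,089.52 → $2,600.72
Week 5: $2,600.72 +$236.62 interest = $2,837.34; pay $2,089.52 → $747.82
Week 6: $747.82 +$236.62 interest = $984.44; pay $984.44 → $0.00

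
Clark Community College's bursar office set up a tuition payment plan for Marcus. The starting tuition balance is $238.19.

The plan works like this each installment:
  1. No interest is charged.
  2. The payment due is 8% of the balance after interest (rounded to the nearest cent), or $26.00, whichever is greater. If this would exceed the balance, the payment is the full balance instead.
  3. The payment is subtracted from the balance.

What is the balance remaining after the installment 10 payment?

# | Opening | Payment | End bal
1 | $238.19 | $26.00 | $212.19
2 | $212.19 | $26.00 | $186.19
3 | $186.19 | $26.00 | $160.19
4 | $160.19 | $26.00 | $134.19
5 | $134.19 | $26.00 | $108.19
6 | $108.19 | $26.00 | $82.19
7 | $82.19 | $26.00 | $56.19
8 | $56.19 | $26.00 | $30.19
9 | $30.19 | $26.00 | $4.19
10 | $4.19 | $4.19 | $0.00

$0.00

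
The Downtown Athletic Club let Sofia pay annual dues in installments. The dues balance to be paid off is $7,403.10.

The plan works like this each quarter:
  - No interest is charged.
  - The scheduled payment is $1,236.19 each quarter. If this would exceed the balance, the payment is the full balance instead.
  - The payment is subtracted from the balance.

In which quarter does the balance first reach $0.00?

# | Opening | Payment | End bal
1 | $7,403.10 | $1,236.19 | $6,166.91
2 | $6,166.91 | $1,236.19 | $4,930.72
3 | $4,930.72 | $1,236.19 | $3,694.53
4 | $3,694.53 | $1,236.19 | $2,458.34
5 | $2,458.34 | $1,236.19 | $1,222.15
6 | $1,222.15 | $1,222.15 | $0.00
Balance reaches $0.00 in quarter 6.

6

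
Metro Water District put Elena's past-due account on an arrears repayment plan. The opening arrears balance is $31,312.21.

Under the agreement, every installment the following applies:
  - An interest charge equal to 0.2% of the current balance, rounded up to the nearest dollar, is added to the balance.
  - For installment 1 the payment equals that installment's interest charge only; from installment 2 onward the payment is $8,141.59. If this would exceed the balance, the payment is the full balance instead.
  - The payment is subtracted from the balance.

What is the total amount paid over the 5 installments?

Installment 1: $31,312.21 +$63.00 interest = $31,375.21; pay $63.00 → $31,312.21
Installment 2: $31,312.21 +$63.00 interest = $31,375.21; pay $8,141.59 → $23,233.62
Installment 3: $23,233.62 +$47.00 interest = $23,280.62; pay $8,141.59 → $15,139.03
Installment 4: $15,139.03 +$31.00 interest = $15,170.03; pay $8,141.59 → $7,028.44
Installment 5: $7,028.44 +$15.00 interest = $7,043.44; pay $7,043.44 → $0.00
Total paid: $31,531.21

$31,531.21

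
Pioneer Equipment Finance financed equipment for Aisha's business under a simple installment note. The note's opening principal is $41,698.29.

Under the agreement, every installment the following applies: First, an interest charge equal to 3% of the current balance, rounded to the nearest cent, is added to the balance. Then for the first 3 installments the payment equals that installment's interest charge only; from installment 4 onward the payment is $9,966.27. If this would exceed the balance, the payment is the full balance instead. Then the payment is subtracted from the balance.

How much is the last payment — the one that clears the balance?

$5,393.74

# | Opening | Interest | Payment | End bal
1 | $41,698.29 | $1,250.95 | $1,250.95 | $41,698.29
2 | $41,698.29 | $1,250.95 | $1,250.95 | $41,698.29
3 | $41,698.29 | $1,250.95 | $1,250.95 | $41,698.29
4 | $41,698.29 | $1,250.95 | $9,966.27 | $32,982.97
5 | $32,982.97 | $989.49 | $9,966.27 | $24,006.19
6 | $24,006.19 | $720.19 | $9,966.27 | $14,760.11
7 | $14,760.11 | $442.80 | $9,966.27 | $5,236.64
8 | $5,236.64 | $157.10 | $5,393.74 | $0.00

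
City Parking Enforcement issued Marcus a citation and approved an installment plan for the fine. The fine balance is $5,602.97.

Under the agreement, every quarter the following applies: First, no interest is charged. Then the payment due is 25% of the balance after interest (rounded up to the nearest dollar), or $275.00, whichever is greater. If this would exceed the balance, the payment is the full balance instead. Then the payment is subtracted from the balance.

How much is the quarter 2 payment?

Quarter 1: $5,602.97 − $1,401.00 → $4,201.97
Quarter 2: $4,201.97 − $1,051.00 → $3,150.97

$1,051.00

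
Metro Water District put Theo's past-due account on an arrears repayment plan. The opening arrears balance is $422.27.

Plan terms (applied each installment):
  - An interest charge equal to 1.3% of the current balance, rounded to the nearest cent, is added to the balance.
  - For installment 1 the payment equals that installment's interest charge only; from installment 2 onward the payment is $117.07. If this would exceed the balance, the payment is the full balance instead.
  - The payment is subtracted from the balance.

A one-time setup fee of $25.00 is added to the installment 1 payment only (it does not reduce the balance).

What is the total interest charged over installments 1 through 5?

# | Opening | Interest | Payment | Fee | End bal
1 | $422.27 | $5.49 | $5.49 | $25.00 | $422.27
2 | $422.27 | $5.49 | $117.07 | — | $310.69
3 | $310.69 | $4.04 | $117.07 | — | $197.66
4 | $197.66 | $2.57 | $117.07 | — | $83.16
5 | $83.16 | $1.08 | $84.24 | — | $0.00
Total interest: $5.49 + $5.49 + $4.04 + $2.57 + $1.08 = $18.67

$18.67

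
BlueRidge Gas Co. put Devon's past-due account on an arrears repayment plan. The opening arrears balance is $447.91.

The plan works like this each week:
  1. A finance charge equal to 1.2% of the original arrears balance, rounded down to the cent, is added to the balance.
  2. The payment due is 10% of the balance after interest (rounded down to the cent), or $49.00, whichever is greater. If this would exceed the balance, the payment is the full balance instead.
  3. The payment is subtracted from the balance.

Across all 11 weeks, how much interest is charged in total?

Week 1: $447.91 +$5.37 interest = $453.28; pay $49.00 → $404.28
Week 2: $404.28 +$5.37 interest = $409.65; pay $49.00 → $360.65
Week 3: $360.65 +$5.37 interest = $366.02; pay $49.00 → $317.02
Week 4: $317.02 +$5.37 interest = $322.39; pay $49.00 → $273.39
Week 5: $273.39 +$5.37 interest = $278.76; pay $49.00 → $229.76
Week 6: $229.76 +$5.37 interest = $235.13; pay $49.00 → $186.13
Week 7: $186.13 +$5.37 interest = $191.50; pay $49.00 → $142.50
Week 8: $142.50 +$5.37 interest = $147.87; pay $49.00 → $98.87
Week 9: $98.87 +$5.37 interest = $104.24; pay $49.00 → $55.24
Week 10: $55.24 +$5.37 interest = $60.61; pay $49.00 → $11.61
Week 11: $11.61 +$5.37 interest = $16.98; pay $16.98 → $0.00
Total interest: $5.37 + $5.37 + $5.37 + $5.37 + $5.37 + $5.37 + $5.37 + $5.37 + $5.37 + $5.37 + $5.37 = $59.07

$59.07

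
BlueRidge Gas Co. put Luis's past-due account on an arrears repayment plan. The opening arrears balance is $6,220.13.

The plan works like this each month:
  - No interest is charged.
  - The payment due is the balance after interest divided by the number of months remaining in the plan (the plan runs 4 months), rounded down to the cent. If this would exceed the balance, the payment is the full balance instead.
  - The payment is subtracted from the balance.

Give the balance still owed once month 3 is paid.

# | Opening | Payment | End bal
1 | $6,220.13 | $1,555.03 | $4,665.10
2 | $4,665.10 | $1,555.03 | $3,110.07
3 | $3,110.07 | $1,555.03 | $1,555.04

$1,555.04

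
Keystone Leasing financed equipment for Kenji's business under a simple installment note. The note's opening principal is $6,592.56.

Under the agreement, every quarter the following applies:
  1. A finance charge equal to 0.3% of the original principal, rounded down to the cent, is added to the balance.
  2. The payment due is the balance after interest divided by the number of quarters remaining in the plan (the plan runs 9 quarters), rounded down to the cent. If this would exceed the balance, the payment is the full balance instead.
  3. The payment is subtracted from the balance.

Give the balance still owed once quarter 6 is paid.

$2,256.58

Quarter 1: $6,592.56 +$19.77 interest = $6,612.33; pay $734.70 → $5,877.63
Quarter 2: $5,877.63 +$19.77 interest = $5,897.40; pay $737.17 → $5,160.23
Quarter 3: $5,160.23 +$19.77 interest = $5,180.00; pay $740.00 → $4,440.00
Quarter 4: $4,440.00 +$19.77 interest = $4,459.77; pay $743.29 → $3,716.48
Quarter 5: $3,716.48 +$19.77 interest = $3,736.25; pay $747.25 → $2,989.00
Quarter 6: $2,989.00 +$19.77 interest = $3,008.77; pay $752.19 → $2,256.58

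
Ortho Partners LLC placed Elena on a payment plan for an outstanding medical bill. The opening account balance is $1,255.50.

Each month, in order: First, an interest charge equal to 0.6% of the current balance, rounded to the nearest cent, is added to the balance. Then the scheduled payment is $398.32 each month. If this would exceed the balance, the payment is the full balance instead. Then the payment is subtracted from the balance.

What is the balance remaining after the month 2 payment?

$471.58

Month 1: opening $1,255.50; interest $7.53 → $1,263.03; payment $398.32; balance $864.71
Month 2: opening $864.71; interest $5.19 → $869.90; payment $398.32; balance $471.58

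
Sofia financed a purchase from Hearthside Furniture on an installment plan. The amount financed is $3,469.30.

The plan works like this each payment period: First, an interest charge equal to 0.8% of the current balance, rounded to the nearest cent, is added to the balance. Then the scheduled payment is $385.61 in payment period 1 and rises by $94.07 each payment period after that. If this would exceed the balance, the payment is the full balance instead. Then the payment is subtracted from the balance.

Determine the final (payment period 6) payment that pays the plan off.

Payment period 1: $3,469.30 +$27.75 interest = $3,497.05; pay $385.61 → $3,111.44
Payment period 2: $3,111.44 +$24.89 interest = $3,136.33; pay $479.68 → $2,656.65
Payment period 3: $2,656.65 +$21.25 interest = $2,677.90; pay $573.75 → $2,104.15
Payment period 4: $2,104.15 +$16.83 interest = $2,120.98; pay $667.82 → $1,453.16
Payment period 5: $1,453.16 +$11.63 interest = $1,464.79; pay $761.89 → $702.90
Payment period 6: $702.90 +$5.62 interest = $708.52; pay $708.52 → $0.00

$708.52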